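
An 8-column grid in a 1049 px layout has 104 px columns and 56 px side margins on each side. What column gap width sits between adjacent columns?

15 px

Content width = 1049 − 2·56 = 937 px.
Columns use 832 px, leaving 105 px across 7 column gaps = 15 px each.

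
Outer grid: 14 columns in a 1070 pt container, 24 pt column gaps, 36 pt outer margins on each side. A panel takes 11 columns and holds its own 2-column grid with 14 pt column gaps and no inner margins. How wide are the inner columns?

Subtract both margins: 1070 − 2·36 = 998 pt.
998 − 13·24 = 686; ÷14 gives c = 49 pt.
11 columns plus 10 column gaps: 539 + 240 = 779 pt.
2 columns + 1 column gap: 2d + 1·14 = 779.
2d = 779 − 14 = 765, so d = 382.5 pt.

382.5 pt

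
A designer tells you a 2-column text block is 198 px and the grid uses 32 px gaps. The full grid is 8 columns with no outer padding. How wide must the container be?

888 px

Subtracting 1 gap of 32 leaves 166 for 2 columns, so c = 83 px.
Summing: 664 + 224 = 888 px.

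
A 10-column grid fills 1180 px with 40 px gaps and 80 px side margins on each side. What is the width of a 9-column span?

914 px

Subtract both margins: 1180 − 2·80 = 1020 px.
10c + 9·40 = 1020 → 10c = 660 → c = 66 px.
9-column span = 9·66 + 8·40 = 914 px.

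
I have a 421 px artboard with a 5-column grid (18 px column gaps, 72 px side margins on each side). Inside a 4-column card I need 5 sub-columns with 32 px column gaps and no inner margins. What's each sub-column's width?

Take off 144 px of margins, leaving 277 px.
Subtracting 4 column gaps of 18 leaves 205 for 5 columns, so c = 41 px.
4 columns plus 3 column gaps: 164 + 54 = 218 px.
5d + 4·32 = 218 → 5d = 90 → d = 18 px.

18 px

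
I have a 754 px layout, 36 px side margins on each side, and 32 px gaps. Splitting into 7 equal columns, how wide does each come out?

Subtract both margins: 754 − 2·36 = 682 px.
682 − 6·32 = 490; ÷7 gives c = 70 px.

70 px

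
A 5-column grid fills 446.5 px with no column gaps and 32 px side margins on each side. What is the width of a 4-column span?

306 px

Take off 64 px of margins, leaving 382.5 px.
382.5 / 5 = 76.5 px per column.
With no column gaps, 4 columns span 4·76.5 = 306 px.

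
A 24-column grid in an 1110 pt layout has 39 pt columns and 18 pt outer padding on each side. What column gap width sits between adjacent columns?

6 pt

Content width = 1110 − 2·18 = 1074 pt.
24·39 + 23g = 1074 → 23g = 138 → g = 6 pt.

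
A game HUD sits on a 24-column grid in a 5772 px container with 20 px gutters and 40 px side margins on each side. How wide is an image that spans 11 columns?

2598 px

Take off 80 px of margins, leaving 5692 px.
5692 − 23·20 = 5232; ÷24 gives c = 218 px.
11-column span = 11·218 + 10·20 = 2598 px.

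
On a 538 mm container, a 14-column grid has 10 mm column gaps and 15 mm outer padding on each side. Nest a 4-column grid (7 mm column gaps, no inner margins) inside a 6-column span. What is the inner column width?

47.75 mm

Subtract both margins: 538 − 2·15 = 508 mm.
Subtracting 13 column gaps of 10 leaves 378 for 14 columns, so c = 27 mm.
Span of 6: 6·27 + 5·10 = 162 + 50 = 212 mm.
Subtracting 3 column gaps of 7 leaves 191 for 4 columns, so d = 47.75 mm.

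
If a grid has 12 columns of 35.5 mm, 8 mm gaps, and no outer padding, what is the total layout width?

514 mm

Summing: 426 + 88 = 514 mm.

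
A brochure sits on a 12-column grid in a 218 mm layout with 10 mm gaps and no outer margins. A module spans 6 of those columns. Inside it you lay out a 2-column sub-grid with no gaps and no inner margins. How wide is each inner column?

52 mm

12 columns + 11 gaps: 12c + 11·10 = 218.
12c = 218 − 110 = 108, so c = 9 mm.
6-column span = 6·9 + 5·10 = 104 mm.
2d = 104 → d = 52 mm.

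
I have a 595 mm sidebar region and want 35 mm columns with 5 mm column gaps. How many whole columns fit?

Each extra column adds 35 + 5 = 40 mm.
(595 + 5) / 40 = 15.00, so 15 columns fit.

15 columns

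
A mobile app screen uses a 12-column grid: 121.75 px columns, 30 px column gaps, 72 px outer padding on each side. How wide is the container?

Container = 2·72 + 12·121.75 + 11·30 = 144 + 1461 + 330 = 1935 px.

1935 px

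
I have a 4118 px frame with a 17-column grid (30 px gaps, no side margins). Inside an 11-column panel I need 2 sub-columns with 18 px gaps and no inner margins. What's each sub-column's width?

4118 − 16·30 = 3638; ÷17 gives c = 214 px.
Span of 11: 11·214 + 10·30 = 2354 + 300 = 2654 px.
Subtracting 1 gap of 18 leaves 2636 for 2 columns, so d = 1318 px.

1318 px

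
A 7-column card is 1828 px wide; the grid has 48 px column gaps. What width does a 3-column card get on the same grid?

7 columns + 6 column gaps: 7c + 6·48 = 1828.
7c = 1828 − 288 = 1540, so c = 220 px.
3 columns plus 2 column gaps: 660 + 96 = 756 px.

756 px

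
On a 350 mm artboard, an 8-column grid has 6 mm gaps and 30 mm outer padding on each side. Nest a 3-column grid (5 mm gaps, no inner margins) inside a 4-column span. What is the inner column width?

44 mm

Subtract both margins: 350 − 2·30 = 290 mm.
Subtracting 7 gaps of 6 leaves 248 for 8 columns, so c = 31 mm.
4-column span = 4·31 + 3·6 = 142 mm.
142 − 2·5 = 132; ÷3 gives d = 44 mm.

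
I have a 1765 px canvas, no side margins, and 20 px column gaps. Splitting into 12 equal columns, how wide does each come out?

128.75 px

12 columns + 11 column gaps: 12c + 11·20 = 1765.
12c = 1765 − 220 = 1545, so c = 128.75 px.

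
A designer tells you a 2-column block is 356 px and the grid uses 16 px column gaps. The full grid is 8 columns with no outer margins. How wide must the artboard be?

1472 px

2c + 1·16 = 356 → 2c = 340 → c = 170 px.
Total width: 8·170 + 7·16 = 1472 px.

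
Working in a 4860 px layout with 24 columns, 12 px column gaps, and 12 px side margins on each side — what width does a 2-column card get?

392 px

Content width = 4860 − 2·12 = 4836 px.
Subtracting 23 column gaps of 12 leaves 4560 for 24 columns, so c = 190 px.
2-column span = 2·190 + 1·12 = 392 px.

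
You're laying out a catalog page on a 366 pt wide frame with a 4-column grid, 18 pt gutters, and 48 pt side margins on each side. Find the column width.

54 pt

Subtract both margins: 366 − 2·48 = 270 pt.
4 columns + 3 gutters: 4c + 3·18 = 270.
4c = 270 − 54 = 216, so c = 54 pt.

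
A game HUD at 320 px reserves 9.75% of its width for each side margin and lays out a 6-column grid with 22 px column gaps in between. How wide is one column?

24.6 px

Each margin = 9.75% of 320 = 31.2 px; content = 320 − 2·31.2 = 257.6 px.
6 columns + 5 column gaps: 6c + 5·22 = 257.6.
6c = 257.6 − 110 = 147.6, so c = 24.6 px.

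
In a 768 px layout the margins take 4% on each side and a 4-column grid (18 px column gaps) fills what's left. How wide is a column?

Margins: 4% × 768 = 30.72 px each, so content = 768 − 61.44 = 706.56 px.
Subtracting 3 column gaps of 18 leaves 652.56 for 4 columns, so c = 163.14 px.

163.14 px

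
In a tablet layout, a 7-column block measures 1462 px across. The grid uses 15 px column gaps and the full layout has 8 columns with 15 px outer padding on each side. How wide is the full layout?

7 columns + 6 column gaps: 7c + 6·15 = 1462.
7c = 1462 − 90 = 1372, so c = 196 px.
Layout = 2·15 + 8·196 + 7·15 = 30 + 1568 + 105 = 1703 px.

1703 px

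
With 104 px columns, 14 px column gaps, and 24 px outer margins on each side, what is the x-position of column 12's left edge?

1322 px

Column 12 starts at margin + 11·(column + gutter) = 24 + 11·118 = 1322 px.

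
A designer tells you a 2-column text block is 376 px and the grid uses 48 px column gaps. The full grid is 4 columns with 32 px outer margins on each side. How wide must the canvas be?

864 px

2 columns + 1 column gap: 2c + 1·48 = 376.
2c = 376 − 48 = 328, so c = 164 px.
Adding margins, columns and gutters: 64 + 656 + 144 = 864 px.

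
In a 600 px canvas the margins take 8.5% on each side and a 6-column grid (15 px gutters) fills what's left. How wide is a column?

70.5 px

Margins: 8.5% × 600 = 51 px each, so content = 600 − 102 = 498 px.
6c + 5·15 = 498 → 6c = 423 → c = 70.5 px.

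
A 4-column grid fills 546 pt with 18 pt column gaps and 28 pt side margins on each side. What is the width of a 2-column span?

236 pt

Subtract both margins: 546 − 2·28 = 490 pt.
Subtracting 3 column gaps of 18 leaves 436 for 4 columns, so c = 109 pt.
2-column span = 2·109 + 1·18 = 236 pt.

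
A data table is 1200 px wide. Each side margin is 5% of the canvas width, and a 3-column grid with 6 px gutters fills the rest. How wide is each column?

1200 × (1 − 2·5%) = 1200 × 90% = 1080 px for the columns.
1080 − 2·6 = 1068; ÷3 gives c = 356 px.

356 px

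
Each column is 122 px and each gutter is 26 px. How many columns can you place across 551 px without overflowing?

Each extra column adds 122 + 26 = 148 px.
(551 + 26) / 148 = 3.90, so 3 columns fit.

3 columns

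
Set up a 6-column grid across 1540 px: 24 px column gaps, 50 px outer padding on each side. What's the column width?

220 px

Content width = 1540 − 2·50 = 1440 px.
6 columns + 5 column gaps: 6c + 5·24 = 1440.
6c = 1440 − 120 = 1320, so c = 220 px.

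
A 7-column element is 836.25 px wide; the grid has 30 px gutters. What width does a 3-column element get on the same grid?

341.25 px

836.25 − 6·30 = 656.25; ÷7 gives c = 93.75 px.
Span of 3: 3·93.75 + 2·30 = 281.25 + 60 = 341.25 px.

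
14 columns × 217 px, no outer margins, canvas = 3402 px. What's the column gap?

14·217 + 13g = 3402 → 13g = 364 → g = 28 px.

28 px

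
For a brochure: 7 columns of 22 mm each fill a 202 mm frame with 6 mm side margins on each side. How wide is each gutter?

6 mm

Inside the margins: 202 − 12 = 190 mm.
7·22 + 6g = 190 → 6g = 36 → g = 6 mm.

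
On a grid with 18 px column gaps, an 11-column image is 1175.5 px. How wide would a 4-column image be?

Subtracting 10 column gaps of 18 leaves 995.5 for 11 columns, so c = 90.5 px.
Span of 4: 4·90.5 + 3·18 = 362 + 54 = 416 px.

416 px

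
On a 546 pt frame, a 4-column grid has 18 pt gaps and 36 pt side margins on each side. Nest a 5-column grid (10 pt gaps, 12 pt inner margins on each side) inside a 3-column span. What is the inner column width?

Inside the margins: 546 − 72 = 474 pt.
4c + 3·18 = 474 → 4c = 420 → c = 105 pt.
3 columns plus 2 gaps: 315 + 36 = 351 pt.
Inner content = 351 − 2·12 = 327 pt.
327 − 4·10 = 287; ÷5 gives d = 57.4 pt.

57.4 pt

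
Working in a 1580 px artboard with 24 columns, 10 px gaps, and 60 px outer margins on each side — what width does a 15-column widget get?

Content width = 1580 − 2·60 = 1460 px.
24c + 23·10 = 1460 → 24c = 1230 → c = 51.25 px.
Span of 15: 15·51.25 + 14·10 = 768.75 + 140 = 908.75 px.

908.75 px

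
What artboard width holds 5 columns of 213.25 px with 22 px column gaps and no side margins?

Summing: 1066.25 + 88 = 1154.25 px.

1154.25 px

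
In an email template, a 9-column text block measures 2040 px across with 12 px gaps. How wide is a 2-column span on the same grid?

2040 − 8·12 = 1944; ÷9 gives c = 216 px.
2-column span = 2·216 + 1·12 = 444 px.

444 px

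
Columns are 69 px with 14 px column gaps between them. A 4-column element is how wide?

4 columns plus 3 column gaps: 276 + 42 = 318 px.

318 px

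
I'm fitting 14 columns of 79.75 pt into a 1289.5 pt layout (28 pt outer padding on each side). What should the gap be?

Content width = 1289.5 − 2·28 = 1233.5 pt.
14 columns take 14·79.75 = 1116.5 pt; remaining 117 splits into 13 gaps.
g = 117 / 13 = 9 pt.

9 pt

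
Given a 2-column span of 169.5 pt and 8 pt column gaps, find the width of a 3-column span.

258.25 pt

Subtracting 1 column gap of 8 leaves 161.5 for 2 columns, so c = 80.75 pt.
3-column span = 3·80.75 + 2·8 = 258.25 pt.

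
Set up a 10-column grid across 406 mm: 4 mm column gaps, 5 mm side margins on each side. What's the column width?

36 mm

Content width = 406 − 2·5 = 396 mm.
10 columns + 9 column gaps: 10c + 9·4 = 396.
10c = 396 − 36 = 360, so c = 36 mm.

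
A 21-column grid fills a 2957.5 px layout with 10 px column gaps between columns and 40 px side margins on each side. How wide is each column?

Subtract both margins: 2957.5 − 2·40 = 2877.5 px.
21 columns + 20 column gaps: 21c + 20·10 = 2877.5.
21c = 2877.5 − 200 = 2677.5, so c = 127.5 px.

127.5 px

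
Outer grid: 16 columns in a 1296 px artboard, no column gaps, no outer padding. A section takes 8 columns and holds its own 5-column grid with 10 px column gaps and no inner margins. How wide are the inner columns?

16c = 1296 → c = 81 px.
With no column gaps, 8 columns span 8·81 = 648 px.
5d + 4·10 = 648 → 5d = 608 → d = 121.6 px.

121.6 px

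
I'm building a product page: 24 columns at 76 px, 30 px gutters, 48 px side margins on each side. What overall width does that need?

2610 px

Total width: 2·48 + 24·76 + 23·30 = 2610 px.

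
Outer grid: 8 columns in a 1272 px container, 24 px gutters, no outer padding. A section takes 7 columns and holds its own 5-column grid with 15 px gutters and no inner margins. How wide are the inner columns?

210 px

1272 − 7·24 = 1104; ÷8 gives c = 138 px.
Span of 7: 7·138 + 6·24 = 966 + 144 = 1110 px.
5 columns + 4 gutters: 5d + 4·15 = 1110.
5d = 1110 − 60 = 1050, so d = 210 px.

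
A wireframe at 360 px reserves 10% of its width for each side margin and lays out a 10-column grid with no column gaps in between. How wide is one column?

360 × (1 − 2·10%) = 360 × 80% = 288 px for the columns.
With no column gaps, each column is 288/10 = 28.8 px.

28.8 px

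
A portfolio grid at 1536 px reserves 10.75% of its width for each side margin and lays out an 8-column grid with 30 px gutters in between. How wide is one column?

Each margin = 10.75% of 1536 = 165.12 px; content = 1536 − 2·165.12 = 1205.76 px.
8 columns + 7 gutters: 8c + 7·30 = 1205.76.
8c = 1205.76 − 210 = 995.76, so c = 124.47 px.

124.47 px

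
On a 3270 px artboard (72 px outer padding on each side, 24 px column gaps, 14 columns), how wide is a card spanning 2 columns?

426 px

Subtract both margins: 3270 − 2·72 = 3126 px.
Subtracting 13 column gaps of 24 leaves 2814 for 14 columns, so c = 201 px.
2 columns plus 1 column gap: 402 + 24 = 426 px.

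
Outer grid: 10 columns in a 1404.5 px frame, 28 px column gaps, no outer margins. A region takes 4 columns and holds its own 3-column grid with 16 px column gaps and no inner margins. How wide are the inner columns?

1404.5 − 9·28 = 1152.5; ÷10 gives c = 115.25 px.
4 columns plus 3 column gaps: 461 + 84 = 545 px.
3 columns + 2 column gaps: 3d + 2·16 = 545.
3d = 545 − 32 = 513, so d = 171 px.

171 px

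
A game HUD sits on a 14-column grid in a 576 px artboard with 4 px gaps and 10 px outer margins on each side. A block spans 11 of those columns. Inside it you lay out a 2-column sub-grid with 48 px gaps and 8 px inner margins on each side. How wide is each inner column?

Inside the margins: 576 − 20 = 556 px.
14c + 13·4 = 556 → 14c = 504 → c = 36 px.
Span of 11: 11·36 + 10·4 = 396 + 40 = 436 px.
Inner content = 436 − 2·8 = 420 px.
2d + 1·48 = 420 → 2d = 372 → d = 186 px.

186 px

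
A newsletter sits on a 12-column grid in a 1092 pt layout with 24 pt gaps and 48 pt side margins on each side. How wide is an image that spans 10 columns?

826 pt

Take off 96 pt of margins, leaving 996 pt.
996 − 11·24 = 732; ÷12 gives c = 61 pt.
10-column span = 10·61 + 9·24 = 826 pt.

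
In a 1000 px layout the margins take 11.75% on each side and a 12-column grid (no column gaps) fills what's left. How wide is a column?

63.75 px

Each margin = 11.75% of 1000 = 117.5 px; content = 1000 − 2·117.5 = 765 px.
765 / 12 = 63.75 px per column.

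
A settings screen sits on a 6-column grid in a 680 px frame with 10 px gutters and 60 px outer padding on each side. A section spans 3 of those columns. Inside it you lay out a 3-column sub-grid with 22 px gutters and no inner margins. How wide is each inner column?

Outer content = 680 − 2·60 = 560 px.
6 columns + 5 gutters: 6c + 5·10 = 560.
6c = 560 − 50 = 510, so c = 85 px.
Span of 3: 3·85 + 2·10 = 255 + 20 = 275 px.
3d + 2·22 = 275 → 3d = 231 → d = 77 px.

77 px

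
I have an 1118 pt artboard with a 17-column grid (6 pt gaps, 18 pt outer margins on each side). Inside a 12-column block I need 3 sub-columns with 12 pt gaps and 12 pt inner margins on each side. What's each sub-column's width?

Take off 36 pt of margins, leaving 1082 pt.
17c + 16·6 = 1082 → 17c = 986 → c = 58 pt.
Span of 12: 12·58 + 11·6 = 696 + 66 = 762 pt.
Inner content = 762 − 2·12 = 738 pt.
738 − 2·12 = 714; ÷3 gives d = 238 pt.

238 pt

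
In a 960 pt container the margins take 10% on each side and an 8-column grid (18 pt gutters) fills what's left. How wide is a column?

80.25 pt

Margins: 10% × 960 = 96 pt each, so content = 960 − 192 = 768 pt.
8 columns + 7 gutters: 8c + 7·18 = 768.
8c = 768 − 126 = 642, so c = 80.25 pt.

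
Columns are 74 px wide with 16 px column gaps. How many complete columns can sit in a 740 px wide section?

k columns need k·74 + (k−1)·16 = k·90 − 16.
k·90 − 16 ≤ 740 → k ≤ 756 / 90 ≈ 8.40, so k = 8.

8 columns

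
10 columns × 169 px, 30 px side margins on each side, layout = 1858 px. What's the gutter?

12 px

Inside the margins: 1858 − 60 = 1798 px.
Columns use 1690 px, leaving 108 px across 9 gutters = 12 px each.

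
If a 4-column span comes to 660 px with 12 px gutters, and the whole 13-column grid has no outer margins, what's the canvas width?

4 columns + 3 gutters: 4c + 3·12 = 660.
4c = 660 − 36 = 624, so c = 156 px.
Total width: 13·156 + 12·12 = 2172 px.

2172 px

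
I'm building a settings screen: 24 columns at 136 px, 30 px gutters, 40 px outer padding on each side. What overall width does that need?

4034 px

Total width: 2·40 + 24·136 + 23·30 = 4034 px.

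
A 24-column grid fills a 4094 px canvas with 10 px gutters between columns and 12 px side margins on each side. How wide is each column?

160 px

Subtract both margins: 4094 − 2·12 = 4070 px.
4070 − 23·10 = 3840; ÷24 gives c = 160 px.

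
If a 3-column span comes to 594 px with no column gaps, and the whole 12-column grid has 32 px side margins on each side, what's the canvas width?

2440 px

With no column gaps, each column is 594/3 = 198 px.
Canvas = 2·32 + 12·198 = 64 + 2376 = 2440 px.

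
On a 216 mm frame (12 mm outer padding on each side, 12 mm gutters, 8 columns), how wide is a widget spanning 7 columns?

Subtract both margins: 216 − 2·12 = 192 mm.
8 columns + 7 gutters: 8c + 7·12 = 192.
8c = 192 − 84 = 108, so c = 13.5 mm.
7 columns plus 6 gutters: 94.5 + 72 = 166.5 mm.

166.5 mm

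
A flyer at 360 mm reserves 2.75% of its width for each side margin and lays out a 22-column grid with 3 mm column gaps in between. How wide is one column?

12.6 mm

360 × (1 − 2·2.75%) = 360 × 94.5% = 340.2 mm for the columns.
22 columns + 21 column gaps: 22c + 21·3 = 340.2.
22c = 340.2 − 63 = 277.2, so c = 12.6 mm.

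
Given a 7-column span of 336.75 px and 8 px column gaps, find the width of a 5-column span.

336.75 − 6·8 = 288.75; ÷7 gives c = 41.25 px.
5 columns plus 4 column gaps: 206.25 + 32 = 238.25 px.

238.25 px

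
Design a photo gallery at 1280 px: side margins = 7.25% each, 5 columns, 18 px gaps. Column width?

204.48 px

Margins: 7.25% × 1280 = 92.8 px each, so content = 1280 − 185.6 = 1094.4 px.
5 columns + 4 gaps: 5c + 4·18 = 1094.4.
5c = 1094.4 − 72 = 1022.4, so c = 204.48 px.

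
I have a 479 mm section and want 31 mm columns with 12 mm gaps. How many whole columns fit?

11 columns: 11·31 + 10·12 = 461 mm ≤ 479.
12 columns: 504 mm > 479. So 11.

11 columns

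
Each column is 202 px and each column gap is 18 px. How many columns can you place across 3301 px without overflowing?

15 columns

Each extra column adds 202 + 18 = 220 px.
(3301 + 18) / 220 = 15.09, so 15 columns fit.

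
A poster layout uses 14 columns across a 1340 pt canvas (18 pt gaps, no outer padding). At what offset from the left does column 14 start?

14c + 13·18 = 1340 → 14c = 1106 → c = 79 pt.
No margin, so column 14 starts at 13·(column + gutter) = 13·97 = 1261 pt.

1261 pt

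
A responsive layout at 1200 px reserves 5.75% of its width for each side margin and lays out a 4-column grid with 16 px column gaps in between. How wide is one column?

Each margin = 5.75% of 1200 = 69 px; content = 1200 − 2·69 = 1062 px.
1062 − 3·16 = 1014; ÷4 gives c = 253.5 px.

253.5 px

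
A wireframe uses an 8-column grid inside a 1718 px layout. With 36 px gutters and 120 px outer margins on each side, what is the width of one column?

153.25 px

Content width = 1718 − 2·120 = 1478 px.
8c + 7·36 = 1478 → 8c = 1226 → c = 153.25 px.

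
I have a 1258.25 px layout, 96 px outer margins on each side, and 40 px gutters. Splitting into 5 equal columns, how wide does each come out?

Content width = 1258.25 − 2·96 = 1066.25 px.
5 columns + 4 gutters: 5c + 4·40 = 1066.25.
5c = 1066.25 − 160 = 906.25, so c = 181.25 px.

181.25 px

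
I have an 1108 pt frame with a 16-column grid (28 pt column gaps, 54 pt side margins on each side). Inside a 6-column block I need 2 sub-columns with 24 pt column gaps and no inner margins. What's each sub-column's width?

166.75 pt

Outer content = 1108 − 2·54 = 1000 pt.
1000 − 15·28 = 580; ÷16 gives c = 36.25 pt.
6 columns plus 5 column gaps: 217.5 + 140 = 357.5 pt.
2d + 1·24 = 357.5 → 2d = 333.5 → d = 166.75 pt.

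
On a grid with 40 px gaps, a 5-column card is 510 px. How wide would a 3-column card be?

290 px

5 columns + 4 gaps: 5c + 4·40 = 510.
5c = 510 − 160 = 350, so c = 70 px.
Span of 3: 3·70 + 2·40 = 210 + 80 = 290 px.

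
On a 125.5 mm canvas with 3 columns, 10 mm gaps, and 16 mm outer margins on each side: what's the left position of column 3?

85 mm

Subtract both margins: 125.5 − 2·16 = 93.5 mm.
93.5 − 2·10 = 73.5; ÷3 gives c = 24.5 mm.
Column 3 starts at margin + 2·(column + gutter) = 16 + 2·34.5 = 85 mm.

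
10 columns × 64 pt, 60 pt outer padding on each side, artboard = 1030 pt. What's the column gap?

Content width = 1030 − 2·60 = 910 pt.
Columns use 640 pt, leaving 270 pt across 9 column gaps = 30 pt each.

30 pt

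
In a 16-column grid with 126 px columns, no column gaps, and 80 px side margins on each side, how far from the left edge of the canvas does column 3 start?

332 px

Before column 3: the margin + 2 columns + 2 column gaps.
Offset = 80 + 2·(126 + 0) = 80 + 252 = 332 px.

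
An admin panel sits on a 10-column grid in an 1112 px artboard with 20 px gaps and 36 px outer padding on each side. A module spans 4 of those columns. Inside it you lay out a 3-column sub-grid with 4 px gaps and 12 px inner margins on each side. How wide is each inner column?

Inside the margins: 1112 − 72 = 1040 px.
10 columns + 9 gaps: 10c + 9·20 = 1040.
10c = 1040 − 180 = 860, so c = 86 px.
4 columns plus 3 gaps: 344 + 60 = 404 px.
Inner content = 404 − 2·12 = 380 px.
380 − 2·4 = 372; ÷3 gives d = 124 px.

124 px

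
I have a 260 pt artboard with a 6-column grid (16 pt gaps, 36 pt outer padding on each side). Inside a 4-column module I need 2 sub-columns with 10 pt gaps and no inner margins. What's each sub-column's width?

Take off 72 pt of margins, leaving 188 pt.
6 columns + 5 gaps: 6c + 5·16 = 188.
6c = 188 − 80 = 108, so c = 18 pt.
4 columns plus 3 gaps: 72 + 48 = 120 pt.
120 − 1·10 = 110; ÷2 gives d = 55 pt.

55 pt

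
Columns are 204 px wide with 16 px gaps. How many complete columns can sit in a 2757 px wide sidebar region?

k columns need k·204 + (k−1)·16 = k·220 − 16.
k·220 − 16 ≤ 2757 → k ≤ 2773 / 220 ≈ 12.60, so k = 12.

12 columns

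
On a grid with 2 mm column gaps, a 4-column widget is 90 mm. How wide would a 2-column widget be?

4 columns + 3 column gaps: 4c + 3·2 = 90.
4c = 90 − 6 = 84, so c = 21 mm.
2 columns plus 1 column gap: 42 + 2 = 44 mm.

44 mm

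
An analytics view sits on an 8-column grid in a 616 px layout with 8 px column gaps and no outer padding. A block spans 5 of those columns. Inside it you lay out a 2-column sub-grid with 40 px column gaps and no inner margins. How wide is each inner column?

171 px

Subtracting 7 column gaps of 8 leaves 560 for 8 columns, so c = 70 px.
Span of 5: 5·70 + 4·8 = 350 + 32 = 382 px.
2d + 1·40 = 382 → 2d = 342 → d = 171 px.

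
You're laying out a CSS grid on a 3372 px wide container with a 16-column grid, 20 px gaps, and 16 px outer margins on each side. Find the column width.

Inside the margins: 3372 − 32 = 3340 px.
16c + 15·20 = 3340 → 16c = 3040 → c = 190 px.

190 px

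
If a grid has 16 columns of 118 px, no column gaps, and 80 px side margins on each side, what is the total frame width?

Frame = 2·80 + 16·118 = 160 + 1888 = 2048 px.

2048 px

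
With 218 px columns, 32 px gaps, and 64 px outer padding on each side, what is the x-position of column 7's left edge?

Each column+gutter stride is 250 px; 6 of them past the 64 px margin is 64 + 1500 = 1564 px.

1564 px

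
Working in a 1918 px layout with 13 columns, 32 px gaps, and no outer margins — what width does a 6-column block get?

1918 − 12·32 = 1534; ÷13 gives c = 118 px.
6 columns plus 5 gaps: 708 + 160 = 868 px.

868 px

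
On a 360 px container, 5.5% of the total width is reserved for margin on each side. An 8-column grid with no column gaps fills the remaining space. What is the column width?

40.05 px

360 × (1 − 2·5.5%) = 360 × 89% = 320.4 px for the columns.
8c = 320.4 → c = 40.05 px.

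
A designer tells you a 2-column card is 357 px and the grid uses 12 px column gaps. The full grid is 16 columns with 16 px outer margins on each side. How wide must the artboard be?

Subtracting 1 column gap of 12 leaves 345 for 2 columns, so c = 172.5 px.
Adding margins, columns and gutters: 32 + 2760 + 180 = 2972 px.

2972 px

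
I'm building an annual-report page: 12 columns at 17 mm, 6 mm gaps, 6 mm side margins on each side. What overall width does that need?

282 mm

Adding margins, columns and gutters: 12 + 204 + 66 = 282 mm.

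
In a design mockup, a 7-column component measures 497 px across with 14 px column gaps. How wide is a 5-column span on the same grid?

7c + 6·14 = 497 → 7c = 413 → c = 59 px.
Span of 5: 5·59 + 4·14 = 295 + 56 = 351 px.

351 px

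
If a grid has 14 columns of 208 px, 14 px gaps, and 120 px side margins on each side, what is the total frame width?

Total width: 2·120 + 14·208 + 13·14 = 3334 px.

3334 px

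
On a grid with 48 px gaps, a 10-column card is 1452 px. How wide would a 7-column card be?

1002 px

10 columns + 9 gaps: 10c + 9·48 = 1452.
10c = 1452 − 432 = 1020, so c = 102 px.
Span of 7: 7·102 + 6·48 = 714 + 288 = 1002 px.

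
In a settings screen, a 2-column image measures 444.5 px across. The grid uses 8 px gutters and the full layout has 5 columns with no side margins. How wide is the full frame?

Subtracting 1 gutter of 8 leaves 436.5 for 2 columns, so c = 218.25 px.
Frame = 5·218.25 + 4·8 = 1091.25 + 32 = 1123.25 px.

1123.25 px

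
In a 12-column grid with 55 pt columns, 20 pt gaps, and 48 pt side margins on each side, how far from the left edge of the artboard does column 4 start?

273 pt

Before column 4: the margin + 3 columns + 3 gaps.
Offset = 48 + 3·(55 + 20) = 48 + 225 = 273 pt.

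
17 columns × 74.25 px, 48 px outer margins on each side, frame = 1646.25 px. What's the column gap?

18 px

Take off 96 px of margins, leaving 1550.25 px.
Columns use 1262.25 px, leaving 288 px across 16 column gaps = 18 px each.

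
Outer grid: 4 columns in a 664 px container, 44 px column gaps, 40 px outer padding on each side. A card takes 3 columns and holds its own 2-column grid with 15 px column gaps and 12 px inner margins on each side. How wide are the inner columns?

Subtract both margins: 664 − 2·40 = 584 px.
584 − 3·44 = 452; ÷4 gives c = 113 px.
Span of 3: 3·113 + 2·44 = 339 + 88 = 427 px.
Inner content = 427 − 2·12 = 403 px.
2 columns + 1 column gap: 2d + 1·15 = 403.
2d = 403 − 15 = 388, so d = 194 px.

194 px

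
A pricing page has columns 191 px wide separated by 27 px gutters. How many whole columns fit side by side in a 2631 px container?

12 columns

Each extra column adds 191 + 27 = 218 px.
(2631 + 27) / 218 = 12.19, so 12 columns fit.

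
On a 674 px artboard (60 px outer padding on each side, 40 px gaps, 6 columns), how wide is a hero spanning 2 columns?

Take off 120 px of margins, leaving 554 px.
554 − 5·40 = 354; ÷6 gives c = 59 px.
2 columns plus 1 gap: 118 + 40 = 158 px.

158 px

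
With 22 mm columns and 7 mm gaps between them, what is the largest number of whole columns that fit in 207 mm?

k columns need k·22 + (k−1)·7 = k·29 − 7.
k·29 − 7 ≤ 207 → k ≤ 214 / 29 ≈ 7.38, so k = 7.

7 columns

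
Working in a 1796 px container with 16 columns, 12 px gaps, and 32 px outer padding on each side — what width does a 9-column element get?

Content width = 1796 − 2·32 = 1732 px.
16 columns + 15 gaps: 16c + 15·12 = 1732.
16c = 1732 − 180 = 1552, so c = 97 px.
Span of 9: 9·97 + 8·12 = 873 + 96 = 969 px.

969 px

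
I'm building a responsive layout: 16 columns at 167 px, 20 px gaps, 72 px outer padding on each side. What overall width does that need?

Total width: 2·72 + 16·167 + 15·20 = 3116 px.

3116 px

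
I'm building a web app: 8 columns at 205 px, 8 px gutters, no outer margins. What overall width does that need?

Summing: 1640 + 56 = 1696 px.

1696 px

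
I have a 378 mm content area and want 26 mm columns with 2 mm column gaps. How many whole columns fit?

13 columns: 13·26 + 12·2 = 362 mm ≤ 378.
14 columns: 390 mm > 378. So 13.

13 columns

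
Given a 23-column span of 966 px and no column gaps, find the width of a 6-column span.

966 / 23 = 42 px per column.
6-column span = 6·42 = 252 px.

252 px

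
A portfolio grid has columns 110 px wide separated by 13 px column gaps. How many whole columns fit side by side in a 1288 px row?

10 columns: 10·110 + 9·13 = 1217 px ≤ 1288.
11 columns: 1340 px > 1288. So 10.

10 columns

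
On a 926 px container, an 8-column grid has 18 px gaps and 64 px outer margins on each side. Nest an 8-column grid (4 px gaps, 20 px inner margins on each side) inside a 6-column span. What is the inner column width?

Outer content = 926 − 2·64 = 798 px.
Subtracting 7 gaps of 18 leaves 672 for 8 columns, so c = 84 px.
Span of 6: 6·84 + 5·18 = 504 + 90 = 594 px.
Inner content = 594 − 2·20 = 554 px.
8 columns + 7 gaps: 8d + 7·4 = 554.
8d = 554 − 28 = 526, so d = 65.75 px.

65.75 px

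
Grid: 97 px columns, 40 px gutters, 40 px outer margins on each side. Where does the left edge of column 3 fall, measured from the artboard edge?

Each column+gutter stride is 137 px; 2 of them past the 40 px margin is 40 + 274 = 314 px.

314 px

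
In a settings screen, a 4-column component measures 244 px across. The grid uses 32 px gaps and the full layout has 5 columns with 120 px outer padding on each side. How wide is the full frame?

244 − 3·32 = 148; ÷4 gives c = 37 px.
Total width: 2·120 + 5·37 + 4·32 = 553 px.

553 px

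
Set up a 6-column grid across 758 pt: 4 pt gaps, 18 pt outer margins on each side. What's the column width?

117 pt

Inside the margins: 758 − 36 = 722 pt.
6c + 5·4 = 722 → 6c = 702 → c = 117 pt.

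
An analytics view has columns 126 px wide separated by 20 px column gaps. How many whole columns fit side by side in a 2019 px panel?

13 columns

13 columns: 13·126 + 12·20 = 1878 px ≤ 2019.
14 columns: 2024 px > 2019. So 13.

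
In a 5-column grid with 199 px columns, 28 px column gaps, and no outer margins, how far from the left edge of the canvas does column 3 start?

Before column 3: 2 columns + 2 column gaps.
Offset = 2·(199 + 28) = 2·227 = 454 px.

454 px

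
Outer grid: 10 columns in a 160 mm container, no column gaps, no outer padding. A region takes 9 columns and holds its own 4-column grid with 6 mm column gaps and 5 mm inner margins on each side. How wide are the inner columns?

160 / 10 = 16 mm per column.
With no column gaps, 9 columns span 9·16 = 144 mm.
Inner content = 144 − 2·5 = 134 mm.
Subtracting 3 column gaps of 6 leaves 116 for 4 columns, so d = 29 mm.

29 mm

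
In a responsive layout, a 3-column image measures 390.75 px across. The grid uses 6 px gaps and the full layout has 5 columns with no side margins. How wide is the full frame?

390.75 − 2·6 = 378.75; ÷3 gives c = 126.25 px.
Summing: 631.25 + 24 = 655.25 px.

655.25 px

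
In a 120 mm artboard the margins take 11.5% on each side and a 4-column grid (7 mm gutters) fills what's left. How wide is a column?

Margins: 11.5% × 120 = 13.8 mm each, so content = 120 − 27.6 = 92.4 mm.
92.4 − 3·7 = 71.4; ÷4 gives c = 17.85 mm.

17.85 mm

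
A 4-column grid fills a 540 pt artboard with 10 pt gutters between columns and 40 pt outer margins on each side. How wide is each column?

Inside the margins: 540 − 80 = 460 pt.
4c + 3·10 = 460 → 4c = 430 → c = 107.5 pt.

107.5 pt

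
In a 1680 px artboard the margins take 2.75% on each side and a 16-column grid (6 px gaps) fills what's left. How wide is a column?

93.6 px

Each margin = 2.75% of 1680 = 46.2 px; content = 1680 − 2·46.2 = 1587.6 px.
16c + 15·6 = 1587.6 → 16c = 1497.6 → c = 93.6 px.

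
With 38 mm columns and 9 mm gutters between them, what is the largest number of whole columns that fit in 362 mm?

7 columns: 7·38 + 6·9 = 320 mm ≤ 362.
8 columns: 367 mm > 362. So 7.

7 columns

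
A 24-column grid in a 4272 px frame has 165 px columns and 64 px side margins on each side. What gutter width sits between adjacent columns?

8 px

Subtract both margins: 4272 − 2·64 = 4144 px.
24·165 + 23g = 4144 → 23g = 184 → g = 8 px.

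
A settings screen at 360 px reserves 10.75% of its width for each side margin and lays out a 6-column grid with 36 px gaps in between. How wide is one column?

17.1 px

Margins: 10.75% × 360 = 38.7 px each, so content = 360 − 77.4 = 282.6 px.
6c + 5·36 = 282.6 → 6c = 102.6 → c = 17.1 px.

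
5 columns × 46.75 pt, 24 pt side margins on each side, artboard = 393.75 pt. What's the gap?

28 pt

Subtract both margins: 393.75 − 2·24 = 345.75 pt.
5·46.75 + 4g = 345.75 → 4g = 112 → g = 28 pt.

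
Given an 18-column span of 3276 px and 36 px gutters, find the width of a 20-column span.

18c + 17·36 = 3276 → 18c = 2664 → c = 148 px.
20 columns plus 19 gutters: 2960 + 684 = 3644 px.

3644 px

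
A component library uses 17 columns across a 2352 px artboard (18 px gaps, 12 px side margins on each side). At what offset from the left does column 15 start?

1944 px

Subtract both margins: 2352 − 2·12 = 2328 px.
17 columns + 16 gaps: 17c + 16·18 = 2328.
17c = 2328 − 288 = 2040, so c = 120 px.
Column 15 starts at margin + 14·(column + gutter) = 12 + 14·138 = 1944 px.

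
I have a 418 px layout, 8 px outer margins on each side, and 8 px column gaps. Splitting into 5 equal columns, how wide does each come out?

74 px

Take off 16 px of margins, leaving 402 px.
402 − 4·8 = 370; ÷5 gives c = 74 px.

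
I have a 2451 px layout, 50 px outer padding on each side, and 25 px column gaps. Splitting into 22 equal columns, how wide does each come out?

83 px

Subtract both margins: 2451 − 2·50 = 2351 px.
Subtracting 21 column gaps of 25 leaves 1826 for 22 columns, so c = 83 px.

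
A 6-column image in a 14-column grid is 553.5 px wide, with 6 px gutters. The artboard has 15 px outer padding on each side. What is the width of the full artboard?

6c + 5·6 = 553.5 → 6c = 523.5 → c = 87.25 px.
Adding margins, columns and gutters: 30 + 1221.5 + 78 = 1329.5 px.

1329.5 px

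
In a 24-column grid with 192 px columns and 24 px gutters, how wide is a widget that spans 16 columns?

3432 px

Span of 16: 16·192 + 15·24 = 3072 + 360 = 3432 px.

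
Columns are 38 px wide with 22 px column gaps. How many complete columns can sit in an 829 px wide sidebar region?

14 columns

Each extra column adds 38 + 22 = 60 px.
(829 + 22) / 60 = 14.18, so 14 columns fit.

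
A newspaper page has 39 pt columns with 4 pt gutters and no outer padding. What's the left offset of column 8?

Each column+gutter stride is 43 pt; with no margin, 7 of them is 301 pt.

301 pt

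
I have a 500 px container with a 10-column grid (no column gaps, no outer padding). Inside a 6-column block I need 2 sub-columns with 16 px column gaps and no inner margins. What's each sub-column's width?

500 / 10 = 50 px per column.
6-column span = 6·50 = 300 px.
300 − 1·16 = 284; ÷2 gives d = 142 px.

142 px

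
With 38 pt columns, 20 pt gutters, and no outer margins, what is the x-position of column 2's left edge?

Each column+gutter stride is 58 pt; with no margin, 1 of them is 58 pt.

58 pt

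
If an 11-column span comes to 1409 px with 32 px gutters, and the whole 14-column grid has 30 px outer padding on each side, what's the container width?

1862 px

Subtracting 10 gutters of 32 leaves 1089 for 11 columns, so c = 99 px.
Container = 2·30 + 14·99 + 13·32 = 60 + 1386 + 416 = 1862 px.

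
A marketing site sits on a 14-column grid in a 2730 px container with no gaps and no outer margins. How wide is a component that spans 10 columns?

2730 / 14 = 195 px per column.
With no gaps, 10 columns span 10·195 = 1950 px.

1950 px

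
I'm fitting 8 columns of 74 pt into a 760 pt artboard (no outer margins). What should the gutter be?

24 pt

Columns use 592 pt, leaving 168 pt across 7 gutters = 24 pt each.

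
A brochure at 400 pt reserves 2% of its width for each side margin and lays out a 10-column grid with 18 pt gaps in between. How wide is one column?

Margins: 2% × 400 = 8 pt each, so content = 400 − 16 = 384 pt.
384 − 9·18 = 222; ÷10 gives c = 22.2 pt.

22.2 pt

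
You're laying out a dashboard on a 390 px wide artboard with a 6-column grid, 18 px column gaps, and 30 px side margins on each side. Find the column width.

40 px

Take off 60 px of margins, leaving 330 px.
Subtracting 5 column gaps of 18 leaves 240 for 6 columns, so c = 40 px.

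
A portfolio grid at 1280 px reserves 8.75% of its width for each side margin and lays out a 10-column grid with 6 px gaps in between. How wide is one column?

100.2 px

1280 × (1 − 2·8.75%) = 1280 × 82.5% = 1056 px for the columns.
10 columns + 9 gaps: 10c + 9·6 = 1056.
10c = 1056 − 54 = 1002, so c = 100.2 px.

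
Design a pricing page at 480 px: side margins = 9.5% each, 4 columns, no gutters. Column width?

Each margin = 9.5% of 480 = 45.6 px; content = 480 − 2·45.6 = 388.8 px.
388.8 / 4 = 97.2 px per column.

97.2 px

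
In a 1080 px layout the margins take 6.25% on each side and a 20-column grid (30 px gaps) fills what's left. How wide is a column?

Each margin = 6.25% of 1080 = 67.5 px; content = 1080 − 2·67.5 = 945 px.
945 − 19·30 = 375; ÷20 gives c = 18.75 px.

18.75 px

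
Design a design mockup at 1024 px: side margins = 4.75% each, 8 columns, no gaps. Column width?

Margins: 4.75% × 1024 = 48.64 px each, so content = 1024 − 97.28 = 926.72 px.
With no gaps, each column is 926.72/8 = 115.84 px.

115.84 px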